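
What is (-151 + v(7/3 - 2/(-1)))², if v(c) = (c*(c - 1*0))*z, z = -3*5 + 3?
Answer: 1274641/9 ≈ 1.4163e+5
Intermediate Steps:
z = -12 (z = -15 + 3 = -12)
v(c) = -12*c² (v(c) = (c*(c - 1*0))*(-12) = (c*(c + 0))*(-12) = (c*c)*(-12) = c²*(-12) = -12*c²)
(-151 + v(7/3 - 2/(-1)))² = (-151 - 12*(7/3 - 2/(-1))²)² = (-151 - 12*(7*(⅓) - 2*(-1))²)² = (-151 - 12*(7/3 + 2)²)² = (-151 - 12*(13/3)²)² = (-151 - 12*169/9)² = (-151 - 676/3)² = (-1129/3)² = 1274641/9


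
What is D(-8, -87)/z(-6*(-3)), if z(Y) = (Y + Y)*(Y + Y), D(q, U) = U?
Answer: -29/432 ≈ -0.067130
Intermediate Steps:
z(Y) = 4*Y² (z(Y) = (2*Y)*(2*Y) = 4*Y²)
D(-8, -87)/z(-6*(-3)) = -87/(4*(-6*(-3))²) = -87/(4*18²) = -87/(4*324) = -87/1296 = -87*1/1296 = -29/432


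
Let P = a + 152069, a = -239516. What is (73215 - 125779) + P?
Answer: -140011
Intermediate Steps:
P = -87447 (P = -239516 + 152069 = -87447)
(73215 - 125779) + P = (73215 - 125779) - 87447 = -52564 - 87447 = -140011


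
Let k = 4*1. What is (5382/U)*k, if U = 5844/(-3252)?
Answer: -5834088/487 ≈ -11980.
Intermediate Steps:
k = 4
U = -487/271 (U = 5844*(-1/3252) = -487/271 ≈ -1.7970)
(5382/U)*k = (5382/(-487/271))*4 = (5382*(-271/487))*4 = -1458522/487*4 = -5834088/487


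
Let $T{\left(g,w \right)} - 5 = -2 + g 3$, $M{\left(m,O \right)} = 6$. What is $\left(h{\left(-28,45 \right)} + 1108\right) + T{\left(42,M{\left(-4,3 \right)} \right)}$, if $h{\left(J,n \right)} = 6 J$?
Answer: $1069$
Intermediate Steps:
$T{\left(g,w \right)} = 3 + 3 g$ ($T{\left(g,w \right)} = 5 + \left(-2 + g 3\right) = 5 + \left(-2 + 3 g\right) = 3 + 3 g$)
$\left(h{\left(-28,45 \right)} + 1108\right) + T{\left(42,M{\left(-4,3 \right)} \right)} = \left(6 \left(-28\right) + 1108\right) + \left(3 + 3 \cdot 42\right) = \left(-168 + 1108\right) + \left(3 + 126\right) = 940 + 129 = 1069$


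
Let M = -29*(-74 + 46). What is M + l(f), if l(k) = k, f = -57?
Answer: 755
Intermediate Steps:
M = 812 (M = -29*(-28) = 812)
M + l(f) = 812 - 57 = 755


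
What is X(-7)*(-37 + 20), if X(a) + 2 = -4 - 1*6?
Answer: 204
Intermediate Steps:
X(a) = -12 (X(a) = -2 + (-4 - 1*6) = -2 + (-4 - 6) = -2 - 10 = -12)
X(-7)*(-37 + 20) = -12*(-37 + 20) = -12*(-17) = 204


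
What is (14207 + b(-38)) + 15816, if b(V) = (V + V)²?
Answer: 35799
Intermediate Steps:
b(V) = 4*V² (b(V) = (2*V)² = 4*V²)
(14207 + b(-38)) + 15816 = (14207 + 4*(-38)²) + 15816 = (14207 + 4*1444) + 15816 = (14207 + 5776) + 15816 = 19983 + 15816 = 35799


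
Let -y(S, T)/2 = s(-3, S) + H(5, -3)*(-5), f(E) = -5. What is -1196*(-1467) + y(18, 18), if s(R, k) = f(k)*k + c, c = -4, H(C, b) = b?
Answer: 1754690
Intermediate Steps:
s(R, k) = -4 - 5*k (s(R, k) = -5*k - 4 = -4 - 5*k)
y(S, T) = -22 + 10*S (y(S, T) = -2*((-4 - 5*S) - 3*(-5)) = -2*((-4 - 5*S) + 15) = -2*(11 - 5*S) = -22 + 10*S)
-1196*(-1467) + y(18, 18) = -1196*(-1467) + (-22 + 10*18) = 1754532 + (-22 + 180) = 1754532 + 158 = 1754690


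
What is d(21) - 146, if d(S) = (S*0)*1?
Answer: -146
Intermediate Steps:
d(S) = 0 (d(S) = 0*1 = 0)
d(21) - 146 = 0 - 146 = -146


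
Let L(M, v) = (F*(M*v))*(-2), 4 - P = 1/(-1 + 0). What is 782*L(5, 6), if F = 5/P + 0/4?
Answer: -46920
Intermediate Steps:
P = 5 (P = 4 - 1/(-1 + 0) = 4 - 1/(-1) = 4 - 1*(-1) = 4 + 1 = 5)
F = 1 (F = 5/5 + 0/4 = 5*(1/5) + 0*(1/4) = 1 + 0 = 1)
L(M, v) = -2*M*v (L(M, v) = (1*(M*v))*(-2) = (M*v)*(-2) = -2*M*v)
782*L(5, 6) = 782*(-2*5*6) = 782*(-60) = -46920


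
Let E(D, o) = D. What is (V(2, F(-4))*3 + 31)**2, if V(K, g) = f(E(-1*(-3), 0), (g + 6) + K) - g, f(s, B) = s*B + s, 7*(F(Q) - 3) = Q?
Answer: 784996/49 ≈ 16020.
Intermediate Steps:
F(Q) = 3 + Q/7
f(s, B) = s + B*s (f(s, B) = B*s + s = s + B*s)
V(K, g) = 21 + 2*g + 3*K (V(K, g) = (-1*(-3))*(1 + ((g + 6) + K)) - g = 3*(1 + ((6 + g) + K)) - g = 3*(1 + (6 + K + g)) - g = 3*(7 + K + g) - g = (21 + 3*K + 3*g) - g = 21 + 2*g + 3*K)
(V(2, F(-4))*3 + 31)**2 = ((21 + 2*(3 + (1/7)*(-4)) + 3*2)*3 + 31)**2 = ((21 + 2*(3 - 4/7) + 6)*3 + 31)**2 = ((21 + 2*(17/7) + 6)*3 + 31)**2 = ((21 + 34/7 + 6)*3 + 31)**2 = ((223/7)*3 + 31)**2 = (669/7 + 31)**2 = (886/7)**2 = 784996/49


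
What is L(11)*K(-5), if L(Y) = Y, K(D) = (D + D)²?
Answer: 1100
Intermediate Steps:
K(D) = 4*D² (K(D) = (2*D)² = 4*D²)
L(11)*K(-5) = 11*(4*(-5)²) = 11*(4*25) = 11*100 = 1100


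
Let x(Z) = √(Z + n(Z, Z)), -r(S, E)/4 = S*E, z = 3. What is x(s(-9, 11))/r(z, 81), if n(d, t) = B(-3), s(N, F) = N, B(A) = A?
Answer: -I*√3/486 ≈ -0.0035639*I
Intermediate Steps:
n(d, t) = -3
r(S, E) = -4*E*S (r(S, E) = -4*S*E = -4*E*S)
x(Z) = √(-3 + Z) (x(Z) = √(Z - 3) = √(-3 + Z))
x(s(-9, 11))/r(z, 81) = √(-3 - 9)/((-4*81*3)) = √(-12)/(-972) = (2*I*√3)*(-1/972) = -I*√3/486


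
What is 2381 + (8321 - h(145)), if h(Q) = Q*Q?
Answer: -10323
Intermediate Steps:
h(Q) = Q²
2381 + (8321 - h(145)) = 2381 + (8321 - 1*145²) = 2381 + (8321 - 1*21025) = 2381 + (8321 - 21025) = 2381 - 12704 = -10323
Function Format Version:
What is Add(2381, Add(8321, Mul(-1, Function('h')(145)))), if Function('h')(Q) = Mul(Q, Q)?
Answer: -10323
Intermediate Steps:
Function('h')(Q) = Pow(Q, 2)
Add(2381, Add(8321, Mul(-1, Function('h')(145)))) = Add(2381, Add(8321, Mul(-1, Pow(145, 2)))) = Add(2381, Add(8321, Mul(-1, 21025))) = Add(2381, Add(8321, -21025)) = Add(2381, -12704) = -10323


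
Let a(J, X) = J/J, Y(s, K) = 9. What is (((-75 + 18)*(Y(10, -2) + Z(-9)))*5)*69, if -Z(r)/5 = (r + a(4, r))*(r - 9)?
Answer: 13981815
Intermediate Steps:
a(J, X) = 1
Z(r) = -5*(1 + r)*(-9 + r) (Z(r) = -5*(r + 1)*(r - 9) = -5*(1 + r)*(-9 + r))
(((-75 + 18)*(Y(10, -2) + Z(-9)))*5)*69 = (((-75 + 18)*(9 + (45 - 5*(-9)² + 40*(-9))))*5)*69 = (-57*(9 + (45 - 5*81 - 360))*5)*69 = (-57*(9 + (45 - 405 - 360))*5)*69 = (-57*(9 - 720)*5)*69 = (-57*(-711)*5)*69 = (40527*5)*69 = 202635*69 = 13981815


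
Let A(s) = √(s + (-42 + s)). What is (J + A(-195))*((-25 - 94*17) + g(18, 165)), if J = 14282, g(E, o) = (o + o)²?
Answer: 1532130114 + 1287324*I*√3 ≈ 1.5321e+9 + 2.2297e+6*I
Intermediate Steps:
g(E, o) = 4*o² (g(E, o) = (2*o)² = 4*o²)
A(s) = √(-42 + 2*s)
(J + A(-195))*((-25 - 94*17) + g(18, 165)) = (14282 + √(-42 + 2*(-195)))*((-25 - 94*17) + 4*165²) = (14282 + √(-42 - 390))*((-25 - 1598) + 4*27225) = (14282 + √(-432))*(-1623 + 108900) = (14282 + 12*I*√3)*107277 = 1532130114 + 1287324*I*√3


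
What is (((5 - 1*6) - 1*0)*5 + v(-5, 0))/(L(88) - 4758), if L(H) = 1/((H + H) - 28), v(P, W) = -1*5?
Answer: 1480/704183 ≈ 0.0021017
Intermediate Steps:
v(P, W) = -5
L(H) = 1/(-28 + 2*H) (L(H) = 1/(2*H - 28) = 1/(-28 + 2*H))
(((5 - 1*6) - 1*0)*5 + v(-5, 0))/(L(88) - 4758) = (((5 - 1*6) - 1*0)*5 - 5)/(1/(2*(-14 + 88)) - 4758) = (((5 - 6) + 0)*5 - 5)/((½)/74 - 4758) = ((-1 + 0)*5 - 5)/((½)*(1/74) - 4758) = (-1*5 - 5)/(1/148 - 4758) = (-5 - 5)/(-704183/148) = -10*(-148/704183) = 1480/704183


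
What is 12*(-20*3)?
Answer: -720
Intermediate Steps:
12*(-20*3) = 12*(-60) = -720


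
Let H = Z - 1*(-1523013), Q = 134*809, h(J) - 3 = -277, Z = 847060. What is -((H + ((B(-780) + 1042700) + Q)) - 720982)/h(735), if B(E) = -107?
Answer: 1400045/137 ≈ 10219.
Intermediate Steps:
h(J) = -274 (h(J) = 3 - 277 = -274)
Q = 108406
H = 2370073 (H = 847060 - 1*(-1523013) = 847060 + 1523013 = 2370073)
-((H + ((B(-780) + 1042700) + Q)) - 720982)/h(735) = -((2370073 + ((-107 + 1042700) + 108406)) - 720982)/(-274) = -((2370073 + (1042593 + 108406)) - 720982)*(-1)/274 = -((2370073 + 1150999) - 720982)*(-1)/274 = -(3521072 - 720982)*(-1)/274 = -2800090*(-1)/274 = -1*(-1400045/137) = 1400045/137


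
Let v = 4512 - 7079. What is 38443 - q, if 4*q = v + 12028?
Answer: 144311/4 ≈ 36078.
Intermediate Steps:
v = -2567
q = 9461/4 (q = (-2567 + 12028)/4 = (¼)*9461 = 9461/4 ≈ 2365.3)
38443 - q = 38443 - 1*9461/4 = 38443 - 9461/4 = 144311/4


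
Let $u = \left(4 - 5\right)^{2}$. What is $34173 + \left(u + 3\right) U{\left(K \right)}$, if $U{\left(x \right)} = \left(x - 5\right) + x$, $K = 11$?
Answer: $34241$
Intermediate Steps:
$U{\left(x \right)} = -5 + 2 x$ ($U{\left(x \right)} = \left(-5 + x\right) + x = -5 + 2 x$)
$u = 1$ ($u = \left(-1\right)^{2} = 1$)
$34173 + \left(u + 3\right) U{\left(K \right)} = 34173 + \left(1 + 3\right) \left(-5 + 2 \cdot 11\right) = 34173 + 4 \left(-5 + 22\right) = 34173 + 4 \cdot 17 = 34173 + 68 = 34241$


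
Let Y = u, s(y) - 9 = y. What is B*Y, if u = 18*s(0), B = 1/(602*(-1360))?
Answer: -81/409360 ≈ -0.00019787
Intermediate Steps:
s(y) = 9 + y
B = -1/818720 (B = (1/602)*(-1/1360) = -1/818720 ≈ -1.2214e-6)
u = 162 (u = 18*(9 + 0) = 18*9 = 162)
Y = 162
B*Y = -1/818720*162 = -81/409360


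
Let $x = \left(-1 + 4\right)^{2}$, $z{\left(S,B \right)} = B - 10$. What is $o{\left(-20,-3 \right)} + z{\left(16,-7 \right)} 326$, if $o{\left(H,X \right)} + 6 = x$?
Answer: $-5539$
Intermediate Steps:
$z{\left(S,B \right)} = -10 + B$
$x = 9$ ($x = 3^{2} = 9$)
$o{\left(H,X \right)} = 3$ ($o{\left(H,X \right)} = -6 + 9 = 3$)
$o{\left(-20,-3 \right)} + z{\left(16,-7 \right)} 326 = 3 + \left(-10 - 7\right) 326 = 3 - 5542 = -5539$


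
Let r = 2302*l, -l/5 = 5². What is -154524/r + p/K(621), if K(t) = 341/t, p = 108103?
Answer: 9658637522967/49061375 ≈ 1.9687e+5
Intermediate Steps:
l = -125 (l = -5*5² = -5*25 = -125)
r = -287750 (r = 2302*(-125) = -287750)
-154524/r + p/K(621) = -154524/(-287750) + 108103/((341/621)) = -154524*(-1/287750) + 108103/((341*(1/621))) = 77262/143875 + 108103/(341/621) = 77262/143875 + 108103*(621/341) = 77262/143875 + 67131963/341 = 9658637522967/49061375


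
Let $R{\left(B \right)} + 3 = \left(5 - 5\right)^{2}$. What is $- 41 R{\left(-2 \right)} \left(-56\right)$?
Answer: $-6888$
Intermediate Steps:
$R{\left(B \right)} = -3$ ($R{\left(B \right)} = -3 + \left(5 - 5\right)^{2} = -3 + 0^{2} = -3 + 0 = -3$)
$- 41 R{\left(-2 \right)} \left(-56\right) = \left(-41\right) \left(-3\right) \left(-56\right) = 123 \left(-56\right) = -6888$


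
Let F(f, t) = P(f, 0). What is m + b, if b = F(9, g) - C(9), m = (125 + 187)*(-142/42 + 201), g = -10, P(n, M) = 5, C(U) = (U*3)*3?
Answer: 431068/7 ≈ 61581.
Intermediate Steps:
C(U) = 9*U (C(U) = (3*U)*3 = 9*U)
F(f, t) = 5
m = 431600/7 (m = 312*(-142*1/42 + 201) = 312*(-71/21 + 201) = 312*(4150/21) = 431600/7 ≈ 61657.)
b = -76 (b = 5 - 9*9 = 5 - 1*81 = 5 - 81 = -76)
m + b = 431600/7 - 76 = 431068/7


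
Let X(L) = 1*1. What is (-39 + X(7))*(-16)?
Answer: 608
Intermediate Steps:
X(L) = 1
(-39 + X(7))*(-16) = (-39 + 1)*(-16) = -38*(-16) = 608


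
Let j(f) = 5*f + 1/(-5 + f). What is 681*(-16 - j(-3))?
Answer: -4767/8 ≈ -595.88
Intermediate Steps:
j(f) = 1/(-5 + f) + 5*f
681*(-16 - j(-3)) = 681*(-16 - (1 - 25*(-3) + 5*(-3)²)/(-5 - 3)) = 681*(-16 - (1 + 75 + 5*9)/(-8)) = 681*(-16 - (-1)*(1 + 75 + 45)/8) = 681*(-16 - (-1)*121/8) = 681*(-16 - 1*(-121/8)) = 681*(-16 + 121/8) = 681*(-7/8) = -4767/8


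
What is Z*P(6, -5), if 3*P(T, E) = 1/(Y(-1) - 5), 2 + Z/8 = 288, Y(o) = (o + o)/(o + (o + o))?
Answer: -176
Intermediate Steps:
Y(o) = ⅔ (Y(o) = (2*o)/(o + 2*o) = (2*o)/((3*o)) = (2*o)*(1/(3*o)) = ⅔)
Z = 2288 (Z = -16 + 8*288 = -16 + 2304 = 2288)
P(T, E) = -1/13 (P(T, E) = 1/(3*(⅔ - 5)) = 1/(3*(-13/3)) = (⅓)*(-3/13) = -1/13)
Z*P(6, -5) = 2288*(-1/13) = -176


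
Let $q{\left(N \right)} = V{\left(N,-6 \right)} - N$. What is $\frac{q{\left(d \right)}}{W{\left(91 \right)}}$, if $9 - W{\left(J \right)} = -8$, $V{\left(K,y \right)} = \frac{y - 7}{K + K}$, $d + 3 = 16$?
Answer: $- \frac{27}{34} \approx -0.79412$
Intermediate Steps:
$d = 13$ ($d = -3 + 16 = 13$)
$V{\left(K,y \right)} = \frac{-7 + y}{2 K}$
$W{\left(J \right)} = 17$ ($W{\left(J \right)} = 9 - -8 = 9 + 8 = 17$)
$q{\left(N \right)} = - N - \frac{13}{2 N}$ ($q{\left(N \right)} = \frac{-7 - 6}{2 N} - N = \frac{1}{2} \frac{1}{N} \left(-13\right) - N = - \frac{13}{2 N} - N = - N - \frac{13}{2 N}$)
$\frac{q{\left(d \right)}}{W{\left(91 \right)}} = \frac{\left(-1\right) 13 - \frac{13}{2 \cdot 13}}{17} = \left(-13 - \frac{1}{2}\right) \frac{1}{17} = \left(- \frac{27}{2}\right) \frac{1}{17} = - \frac{27}{34}$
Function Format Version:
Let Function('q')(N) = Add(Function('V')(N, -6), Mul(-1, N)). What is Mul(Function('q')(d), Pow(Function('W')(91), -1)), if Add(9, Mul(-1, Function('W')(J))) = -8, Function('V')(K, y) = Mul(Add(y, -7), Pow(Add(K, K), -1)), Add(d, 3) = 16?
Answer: Rational(-27, 34) ≈ -0.79412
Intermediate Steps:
d = 13 (d = Add(-3, 16) = 13)
Function('V')(K, y) = Mul(Rational(1, 2), Pow(K, -1), Add(-7, y)) (Function('V')(K, y) = Mul(Add(-7, y), Pow(Mul(2, K), -1)) = Mul(Add(-7, y), Mul(Rational(1, 2), Pow(K, -1))) = Mul(Rational(1, 2), Pow(K, -1), Add(-7, y)))
Function('W')(J) = 17 (Function('W')(J) = Add(9, Mul(-1, -8)) = Add(9, 8) = 17)
Function('q')(N) = Add(Mul(-1, N), Mul(Rational(-13, 2), Pow(N, -1))) (Function('q')(N) = Add(Mul(Rational(1, 2), Pow(N, -1), Add(-7, -6)), Mul(-1, N)) = Add(Mul(Rational(1, 2), Pow(N, -1), -13), Mul(-1, N)) = Add(Mul(Rational(-13, 2), Pow(N, -1)), Mul(-1, N)) = Add(Mul(-1, N), Mul(Rational(-13, 2), Pow(N, -1))))
Mul(Function('q')(d), Pow(Function('W')(91), -1)) = Mul(Add(Mul(-1, 13), Mul(Rational(-13, 2), Pow(13, -1))), Pow(17, -1)) = Mul(Add(-13, Mul(Rational(-13, 2), Rational(1, 13))), Rational(1, 17)) = Mul(Add(-13, Rational(-1, 2)), Rational(1, 17)) = Mul(Rational(-27, 2), Rational(1, 17)) = Rational(-27, 34)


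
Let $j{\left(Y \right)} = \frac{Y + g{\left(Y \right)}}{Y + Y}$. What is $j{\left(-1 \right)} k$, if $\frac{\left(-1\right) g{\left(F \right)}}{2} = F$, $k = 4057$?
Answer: $- \frac{4057}{2} \approx -2028.5$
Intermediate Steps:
$g{\left(F \right)} = - 2 F$
$j{\left(Y \right)} = - \frac{1}{2}$ ($j{\left(Y \right)} = \frac{Y - 2 Y}{Y + Y} = \frac{\left(-1\right) Y}{2 Y} = - Y \frac{1}{2 Y} = - \frac{1}{2}$)
$j{\left(-1 \right)} k = \left(- \frac{1}{2}\right) 4057 = - \frac{4057}{2}$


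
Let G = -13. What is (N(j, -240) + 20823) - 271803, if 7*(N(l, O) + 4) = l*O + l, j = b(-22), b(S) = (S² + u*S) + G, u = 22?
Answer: -1753781/7 ≈ -2.5054e+5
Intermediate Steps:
b(S) = -13 + S² + 22*S (b(S) = (S² + 22*S) - 13 = -13 + S² + 22*S)
j = -13 (j = -13 + (-22)² + 22*(-22) = -13 + 484 - 484 = -13)
N(l, O) = -4 + l/7 + O*l/7 (N(l, O) = -4 + (l*O + l)/7 = -4 + (O*l + l)/7 = -4 + (l + O*l)/7 = -4 + (l/7 + O*l/7) = -4 + l/7 + O*l/7)
(N(j, -240) + 20823) - 271803 = ((-4 + (⅐)*(-13) + (⅐)*(-240)*(-13)) + 20823) - 271803 = ((-4 - 13/7 + 3120/7) + 20823) - 271803 = (3079/7 + 20823) - 271803 = 148840/7 - 271803 = -1753781/7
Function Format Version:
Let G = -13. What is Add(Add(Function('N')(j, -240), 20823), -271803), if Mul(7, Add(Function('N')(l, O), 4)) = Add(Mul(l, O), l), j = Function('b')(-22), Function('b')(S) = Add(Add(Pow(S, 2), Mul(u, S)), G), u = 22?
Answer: Rational(-1753781, 7) ≈ -2.5054e+5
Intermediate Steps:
Function('b')(S) = Add(-13, Pow(S, 2), Mul(22, S)) (Function('b')(S) = Add(Add(Pow(S, 2), Mul(22, S)), -13) = Add(-13, Pow(S, 2), Mul(22, S)))
j = -13 (j = Add(-13, Pow(-22, 2), Mul(22, -22)) = Add(-13, 484, -484) = -13)
Function('N')(l, O) = Add(-4, Mul(Rational(1, 7), l), Mul(Rational(1, 7), O, l)) (Function('N')(l, O) = Add(-4, Mul(Rational(1, 7), Add(Mul(l, O), l))) = Add(-4, Mul(Rational(1, 7), Add(Mul(O, l), l))) = Add(-4, Mul(Rational(1, 7), Add(l, Mul(O, l)))) = Add(-4, Add(Mul(Rational(1, 7), l), Mul(Rational(1, 7), O, l))) = Add(-4, Mul(Rational(1, 7), l), Mul(Rational(1, 7), O, l)))
Add(Add(Function('N')(j, -240), 20823), -271803) = Add(Add(Add(-4, Mul(Rational(1, 7), -13), Mul(Rational(1, 7), -240, -13)), 20823), -271803) = Add(Add(Add(-4, Rational(-13, 7), Rational(3120, 7)), 20823), -271803) = Add(Add(Rational(3079, 7), 20823), -271803) = Add(Rational(148840, 7), -271803) = Rational(-1753781, 7)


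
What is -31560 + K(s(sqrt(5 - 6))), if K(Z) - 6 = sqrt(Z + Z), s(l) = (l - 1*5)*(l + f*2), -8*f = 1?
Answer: -31554 + sqrt(2 - 42*I)/2 ≈ -31552.0 - 2.2374*I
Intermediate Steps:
f = -1/8 (f = -1/8*1 = -1/8 ≈ -0.12500)
s(l) = (-5 + l)*(-1/4 + l) (s(l) = (l - 1*5)*(l - 1/8*2) = (l - 5)*(l - 1/4) = (-5 + l)*(-1/4 + l))
K(Z) = 6 + sqrt(2)*sqrt(Z) (K(Z) = 6 + sqrt(Z + Z) = 6 + sqrt(2*Z) = 6 + sqrt(2)*sqrt(Z))
-31560 + K(s(sqrt(5 - 6))) = -31560 + (6 + sqrt(2)*sqrt(5/4 + (sqrt(5 - 6))**2 - 21*sqrt(5 - 6)/4)) = -31560 + (6 + sqrt(2)*sqrt(5/4 + (sqrt(-1))**2 - 21*I/4)) = -31560 + (6 + sqrt(2)*sqrt(5/4 + I**2 - 21*I/4)) = -31560 + (6 + sqrt(2)*sqrt(5/4 - 1 - 21*I/4)) = -31560 + (6 + sqrt(2)*sqrt(1/4 - 21*I/4)) = -31554 + sqrt(2)*sqrt(1/4 - 21*I/4)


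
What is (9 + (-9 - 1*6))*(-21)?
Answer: 126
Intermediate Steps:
(9 + (-9 - 1*6))*(-21) = (9 + (-9 - 6))*(-21) = (9 - 15)*(-21) = -6*(-21) = 126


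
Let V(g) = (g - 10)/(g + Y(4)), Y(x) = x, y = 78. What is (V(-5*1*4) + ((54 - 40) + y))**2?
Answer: 564001/64 ≈ 8812.5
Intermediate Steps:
V(g) = (-10 + g)/(4 + g) (V(g) = (g - 10)/(g + 4) = (-10 + g)/(4 + g))
(V(-5*1*4) + ((54 - 40) + y))**2 = ((-10 - 5*1*4)/(4 - 5*1*4) + ((54 - 40) + 78))**2 = ((-10 - 5*4)/(4 - 5*4) + (14 + 78))**2 = ((-10 - 20)/(4 - 20) + 92)**2 = (-30/(-16) + 92)**2 = (-1/16*(-30) + 92)**2 = (15/8 + 92)**2 = (751/8)**2 = 564001/64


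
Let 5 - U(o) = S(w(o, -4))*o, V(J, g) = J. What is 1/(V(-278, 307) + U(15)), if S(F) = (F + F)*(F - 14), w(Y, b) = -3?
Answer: -1/1803 ≈ -0.00055463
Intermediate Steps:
S(F) = 2*F*(-14 + F) (S(F) = (2*F)*(-14 + F) = 2*F*(-14 + F))
U(o) = 5 - 102*o (U(o) = 5 - 2*(-3)*(-14 - 3)*o = 5 - 2*(-3)*(-17)*o = 5 - 102*o)
1/(V(-278, 307) + U(15)) = 1/(-278 + (5 - 102*15)) = 1/(-278 + (5 - 1530)) = 1/(-278 - 1525) = 1/(-1803) = -1/1803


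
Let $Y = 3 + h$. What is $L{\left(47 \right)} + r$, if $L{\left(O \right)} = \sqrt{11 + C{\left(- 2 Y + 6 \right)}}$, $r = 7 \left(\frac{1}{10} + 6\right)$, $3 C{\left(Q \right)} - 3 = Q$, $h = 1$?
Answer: $\frac{427}{10} + \frac{\sqrt{102}}{3} \approx 46.067$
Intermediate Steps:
$Y = 4$ ($Y = 3 + 1 = 4$)
$C{\left(Q \right)} = 1 + \frac{Q}{3}$
$r = \frac{427}{10}$ ($r = 7 \left(\frac{1}{10} + 6\right) = 7 \cdot \frac{61}{10} = \frac{427}{10} \approx 42.7$)
$L{\left(O \right)} = \frac{\sqrt{102}}{3}$ ($L{\left(O \right)} = \sqrt{11 + \left(1 + \frac{\left(-2\right) 4 + 6}{3}\right)} = \sqrt{11 + \left(1 + \frac{-8 + 6}{3}\right)} = \sqrt{11 + \left(1 + \frac{1}{3} \left(-2\right)\right)} = \sqrt{11 + \left(1 - \frac{2}{3}\right)} = \sqrt{11 + \frac{1}{3}} = \sqrt{\frac{34}{3}} = \frac{\sqrt{102}}{3}$)
$L{\left(47 \right)} + r = \frac{\sqrt{102}}{3} + \frac{427}{10} = \frac{427}{10} + \frac{\sqrt{102}}{3}$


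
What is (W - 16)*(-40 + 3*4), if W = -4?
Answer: 560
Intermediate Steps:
(W - 16)*(-40 + 3*4) = (-4 - 16)*(-40 + 3*4) = -20*(-40 + 12) = -20*(-28) = 560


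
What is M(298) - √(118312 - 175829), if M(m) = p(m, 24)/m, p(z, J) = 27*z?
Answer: 27 - I*√57517 ≈ 27.0 - 239.83*I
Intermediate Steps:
M(m) = 27 (M(m) = (27*m)/m = 27)
M(298) - √(118312 - 175829) = 27 - √(118312 - 175829) = 27 - √(-57517) = 27 - I*√57517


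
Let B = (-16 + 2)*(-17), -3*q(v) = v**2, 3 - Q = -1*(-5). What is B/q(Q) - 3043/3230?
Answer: -17047/95 ≈ -179.44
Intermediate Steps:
Q = -2 (Q = 3 - (-1)*(-5) = 3 - 1*5 = 3 - 5 = -2)
q(v) = -v**2/3
B = 238 (B = -14*(-17) = 238)
B/q(Q) - 3043/3230 = 238/((-1/3*(-2)**2)) - 3043/3230 = 238/((-1/3*4)) - 3043*1/3230 = 238/(-4/3) - 179/190 = 238*(-3/4) - 179/190 = -357/2 - 179/190 = -17047/95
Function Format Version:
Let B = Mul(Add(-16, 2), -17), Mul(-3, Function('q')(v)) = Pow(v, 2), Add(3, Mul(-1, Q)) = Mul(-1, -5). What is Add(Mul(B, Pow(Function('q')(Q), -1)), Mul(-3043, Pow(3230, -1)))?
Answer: Rational(-17047, 95) ≈ -179.44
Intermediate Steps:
Q = -2 (Q = Add(3, Mul(-1, Mul(-1, -5))) = Add(3, Mul(-1, 5)) = Add(3, -5) = -2)
Function('q')(v) = Mul(Rational(-1, 3), Pow(v, 2))
B = 238 (B = Mul(-14, -17) = 238)
Add(Mul(B, Pow(Function('q')(Q), -1)), Mul(-3043, Pow(3230, -1))) = Add(Mul(238, Pow(Mul(Rational(-1, 3), Pow(-2, 2)), -1)), Mul(-3043, Pow(3230, -1))) = Add(Mul(238, Pow(Mul(Rational(-1, 3), 4), -1)), Mul(-3043, Rational(1, 3230))) = Add(Mul(238, Pow(Rational(-4, 3), -1)), Rational(-179, 190)) = Add(Mul(238, Rational(-3, 4)), Rational(-179, 190)) = Add(Rational(-357, 2), Rational(-179, 190)) = Rational(-17047, 95)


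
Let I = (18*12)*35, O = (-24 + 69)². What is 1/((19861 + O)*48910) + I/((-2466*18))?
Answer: -74931097789/439952590860 ≈ -0.17032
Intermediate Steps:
O = 2025 (O = 45² = 2025)
I = 7560 (I = 216*35 = 7560)
1/((19861 + O)*48910) + I/((-2466*18)) = 1/((19861 + 2025)*48910) + 7560/((-2466*18)) = (1/48910)/21886 + 7560/(-44388) = (1/21886)*(1/48910) + 7560*(-1/44388) = 1/1070444260 - 70/411 = -74931097789/439952590860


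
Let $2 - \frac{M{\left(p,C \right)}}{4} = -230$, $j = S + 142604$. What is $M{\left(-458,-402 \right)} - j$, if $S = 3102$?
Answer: $-144778$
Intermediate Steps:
$j = 145706$ ($j = 3102 + 142604 = 145706$)
$M{\left(p,C \right)} = 928$ ($M{\left(p,C \right)} = 8 - -920 = 8 + 920 = 928$)
$M{\left(-458,-402 \right)} - j = 928 - 145706 = -144778$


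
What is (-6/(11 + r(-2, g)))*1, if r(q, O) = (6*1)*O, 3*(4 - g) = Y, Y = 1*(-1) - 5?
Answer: -6/47 ≈ -0.12766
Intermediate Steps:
Y = -6 (Y = -1 - 5 = -6)
g = 6 (g = 4 - ⅓*(-6) = 4 + 2 = 6)
r(q, O) = 6*O
(-6/(11 + r(-2, g)))*1 = (-6/(11 + 6*6))*1 = (-6/(11 + 36))*1 = (-6/47)*1 = ((1/47)*(-6))*1 = -6/47*1 = -6/47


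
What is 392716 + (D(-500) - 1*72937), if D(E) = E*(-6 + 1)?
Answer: 322279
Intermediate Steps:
D(E) = -5*E (D(E) = E*(-5) = -5*E)
392716 + (D(-500) - 1*72937) = 392716 + (-5*(-500) - 1*72937) = 392716 + (2500 - 72937) = 392716 - 70437 = 322279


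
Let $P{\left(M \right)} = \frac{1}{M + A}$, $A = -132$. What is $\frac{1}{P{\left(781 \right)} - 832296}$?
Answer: $- \frac{649}{540160103} \approx -1.2015 \cdot 10^{-6}$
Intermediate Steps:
$P{\left(M \right)} = \frac{1}{-132 + M}$ ($P{\left(M \right)} = \frac{1}{M - 132} = \frac{1}{-132 + M}$)
$\frac{1}{P{\left(781 \right)} - 832296} = \frac{1}{\frac{1}{-132 + 781} - 832296} = \frac{1}{\frac{1}{649} - 832296} = \frac{1}{- \frac{540160103}{649}} = - \frac{649}{540160103}$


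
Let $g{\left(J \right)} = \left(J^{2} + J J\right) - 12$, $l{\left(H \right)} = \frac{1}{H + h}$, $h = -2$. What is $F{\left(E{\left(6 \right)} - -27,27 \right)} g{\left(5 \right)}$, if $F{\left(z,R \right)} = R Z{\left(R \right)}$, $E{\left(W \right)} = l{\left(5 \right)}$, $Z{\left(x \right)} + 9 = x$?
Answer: $18468$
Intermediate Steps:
$Z{\left(x \right)} = -9 + x$
$l{\left(H \right)} = \frac{1}{-2 + H}$ ($l{\left(H \right)} = \frac{1}{H - 2} = \frac{1}{-2 + H}$)
$E{\left(W \right)} = \frac{1}{3}$ ($E{\left(W \right)} = \frac{1}{-2 + 5} = \frac{1}{3}$)
$g{\left(J \right)} = -12 + 2 J^{2}$ ($g{\left(J \right)} = \left(J^{2} + J^{2}\right) - 12 = 2 J^{2} - 12 = -12 + 2 J^{2}$)
$F{\left(z,R \right)} = R \left(-9 + R\right)$
$F{\left(E{\left(6 \right)} - -27,27 \right)} g{\left(5 \right)} = 27 \left(-9 + 27\right) \left(-12 + 2 \cdot 5^{2}\right) = 27 \cdot 18 \left(-12 + 2 \cdot 25\right) = 486 \left(-12 + 50\right) = 486 \cdot 38 = 18468$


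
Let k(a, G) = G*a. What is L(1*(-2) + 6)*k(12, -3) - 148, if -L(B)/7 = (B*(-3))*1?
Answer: -3172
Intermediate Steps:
L(B) = 21*B (L(B) = -7*B*(-3) = -7*(-3*B) = -(-21)*B = 21*B)
L(1*(-2) + 6)*k(12, -3) - 148 = (21*(1*(-2) + 6))*(-3*12) - 148 = (21*(-2 + 6))*(-36) - 148 = (21*4)*(-36) - 148 = 84*(-36) - 148 = -3024 - 148 = -3172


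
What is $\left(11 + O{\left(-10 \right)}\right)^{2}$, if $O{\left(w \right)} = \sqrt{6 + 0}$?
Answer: $\left(11 + \sqrt{6}\right)^{2} \approx 180.89$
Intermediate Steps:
$O{\left(w \right)} = \sqrt{6}$
$\left(11 + O{\left(-10 \right)}\right)^{2} = \left(11 + \sqrt{6}\right)^{2}$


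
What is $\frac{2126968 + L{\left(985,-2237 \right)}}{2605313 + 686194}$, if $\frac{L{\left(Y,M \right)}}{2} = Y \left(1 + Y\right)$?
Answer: $\frac{4069388}{3291507} \approx 1.2363$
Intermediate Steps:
$L{\left(Y,M \right)} = 2 Y \left(1 + Y\right)$
$\frac{2126968 + L{\left(985,-2237 \right)}}{2605313 + 686194} = \frac{2126968 + 2 \cdot 985 \left(1 + 985\right)}{2605313 + 686194} = \frac{2126968 + 2 \cdot 985 \cdot 986}{3291507} = \left(2126968 + 1942420\right) \frac{1}{3291507} = 4069388 \cdot \frac{1}{3291507} = \frac{4069388}{3291507}$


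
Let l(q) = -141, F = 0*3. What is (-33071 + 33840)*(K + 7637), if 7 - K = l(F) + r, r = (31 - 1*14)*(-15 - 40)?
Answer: 6705680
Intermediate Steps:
F = 0
r = -935 (r = (31 - 14)*(-55) = 17*(-55) = -935)
K = 1083 (K = 7 - (-141 - 935) = 7 - 1*(-1076) = 7 + 1076 = 1083)
(-33071 + 33840)*(K + 7637) = (-33071 + 33840)*(1083 + 7637) = 769*8720 = 6705680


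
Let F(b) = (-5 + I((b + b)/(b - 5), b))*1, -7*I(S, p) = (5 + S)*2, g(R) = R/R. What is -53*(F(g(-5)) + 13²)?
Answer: -60367/7 ≈ -8623.9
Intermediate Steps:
g(R) = 1
I(S, p) = -10/7 - 2*S/7 (I(S, p) = -(5 + S)*2/7 = -(10 + 2*S)/7 = -10/7 - 2*S/7)
F(b) = -45/7 - 4*b/(7*(-5 + b)) (F(b) = (-5 + (-10/7 - 2*(b + b)/(7*(b - 5))))*1 = (-5 + (-10/7 - 2*2*b/(7*(-5 + b))))*1 = (-5 + (-10/7 - 4*b/(7*(-5 + b))))*1 = (-45/7 - 4*b/(7*(-5 + b)))*1 = -45/7 - 4*b/(7*(-5 + b)))
-53*(F(g(-5)) + 13²) = -53*((225 - 49*1)/(7*(-5 + 1)) + 13²) = -53*((⅐)*(225 - 49)/(-4) + 169) = -53*((⅐)*(-¼)*176 + 169) = -53*(-44/7 + 169) = -53*1139/7 = -60367/7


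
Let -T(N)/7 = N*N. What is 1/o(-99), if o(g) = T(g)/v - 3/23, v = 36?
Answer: -92/175341 ≈ -0.00052469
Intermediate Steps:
T(N) = -7*N² (T(N) = -7*N*N = -7*N²)
o(g) = -3/23 - 7*g²/36 (o(g) = -7*g²/36 - 3/23 = -3/23 - 7*g²/36)
1/o(-99) = 1/(-3/23 - 7/36*(-99)²) = 1/(-3/23 - 7/36*9801) = 1/(-3/23 - 7623/4) = 1/(-175341/92) = -92/175341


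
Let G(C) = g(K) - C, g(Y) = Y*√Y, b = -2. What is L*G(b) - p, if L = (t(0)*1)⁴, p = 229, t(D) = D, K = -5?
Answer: -229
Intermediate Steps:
g(Y) = Y^(3/2)
L = 0 (L = (0*1)⁴ = 0⁴ = 0)
G(C) = -C - 5*I*√5 (G(C) = (-5)^(3/2) - C = -5*I*√5 - C = -C - 5*I*√5)
L*G(b) - p = 0*(-1*(-2) - 5*I*√5) - 1*229 = 0*(2 - 5*I*√5) - 229 = 0 - 229 = -229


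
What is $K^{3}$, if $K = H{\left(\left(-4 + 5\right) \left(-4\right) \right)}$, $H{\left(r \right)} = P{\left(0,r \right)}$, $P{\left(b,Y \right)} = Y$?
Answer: $-64$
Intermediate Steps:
$H{\left(r \right)} = r$
$K = -4$ ($K = \left(-4 + 5\right) \left(-4\right) = 1 \left(-4\right) = -4$)
$K^{3} = \left(-4\right)^{3} = -64$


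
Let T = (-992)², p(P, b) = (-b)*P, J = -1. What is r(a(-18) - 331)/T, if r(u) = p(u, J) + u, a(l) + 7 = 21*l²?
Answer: 3233/246016 ≈ 0.013141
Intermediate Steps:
a(l) = -7 + 21*l²
p(P, b) = -P*b
T = 984064
r(u) = 2*u (r(u) = -1*u*(-1) + u = u + u = 2*u)
r(a(-18) - 331)/T = (2*((-7 + 21*(-18)²) - 331))/984064 = (2*((-7 + 21*324) - 331))*(1/984064) = (2*((-7 + 6804) - 331))*(1/984064) = (2*(6797 - 331))*(1/984064) = (2*6466)*(1/984064) = 12932*(1/984064) = 3233/246016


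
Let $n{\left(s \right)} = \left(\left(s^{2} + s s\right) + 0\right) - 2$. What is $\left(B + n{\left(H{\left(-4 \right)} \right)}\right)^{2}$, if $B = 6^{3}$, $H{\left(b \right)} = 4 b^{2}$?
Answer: $70660836$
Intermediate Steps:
$n{\left(s \right)} = -2 + 2 s^{2}$ ($n{\left(s \right)} = \left(\left(s^{2} + s^{2}\right) + 0\right) - 2 = \left(2 s^{2} + 0\right) - 2 = 2 s^{2} - 2 = -2 + 2 s^{2}$)
$B = 216$
$\left(B + n{\left(H{\left(-4 \right)} \right)}\right)^{2} = \left(216 - \left(2 - 2 \left(4 \left(-4\right)^{2}\right)^{2}\right)\right)^{2} = \left(216 - \left(2 - 2 \left(4 \cdot 16\right)^{2}\right)\right)^{2} = \left(216 - \left(2 - 2 \cdot 64^{2}\right)\right)^{2} = \left(216 + \left(-2 + 2 \cdot 4096\right)\right)^{2} = \left(216 + \left(-2 + 8192\right)\right)^{2} = \left(216 + 8190\right)^{2} = 8406^{2} = 70660836$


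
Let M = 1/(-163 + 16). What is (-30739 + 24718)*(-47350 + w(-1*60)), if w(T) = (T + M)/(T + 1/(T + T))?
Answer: 100593131853510/352849 ≈ 2.8509e+8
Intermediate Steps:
M = -1/147 (M = 1/(-147) = -1/147 ≈ -0.0068027)
w(T) = (-1/147 + T)/(T + 1/(2*T)) (w(T) = (T - 1/147)/(T + 1/(T + T)) = (-1/147 + T)/(T + 1/(2*T)))
(-30739 + 24718)*(-47350 + w(-1*60)) = (-30739 + 24718)*(-47350 + 2*(-1*60)*(-1 + 147*(-1*60))/(147*(1 + 2*(-1*60)**2))) = -6021*(-47350 + (2/147)*(-60)*(-1 + 147*(-60))/(1 + 2*(-60)**2)) = -6021*(-47350 + (2/147)*(-60)*(-1 - 8820)/(1 + 2*3600)) = -6021*(-47350 + (2/147)*(-60)*(-8821)/(1 + 7200)) = -6021*(-47350 + (2/147)*(-60)*(-8821)/7201) = -6021*(-47350 + (2/147)*(-60)*(1/7201)*(-8821)) = -6021*(-47350 + 352840/352849) = -6021*(-16707047310/352849) = 100593131853510/352849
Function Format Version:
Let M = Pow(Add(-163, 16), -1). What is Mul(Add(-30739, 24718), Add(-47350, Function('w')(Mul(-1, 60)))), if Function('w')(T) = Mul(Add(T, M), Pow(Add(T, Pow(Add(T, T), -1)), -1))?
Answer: Rational(100593131853510, 352849) ≈ 2.8509e+8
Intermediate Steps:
M = Rational(-1, 147) (M = Pow(-147, -1) = Rational(-1, 147) ≈ -0.0068027)
Function('w')(T) = Mul(Pow(Add(T, Mul(Rational(1, 2), Pow(T, -1))), -1), Add(Rational(-1, 147), T)) (Function('w')(T) = Mul(Add(T, Rational(-1, 147)), Pow(Add(T, Pow(Add(T, T), -1)), -1)) = Mul(Add(Rational(-1, 147), T), Pow(Add(T, Pow(Mul(2, T), -1)), -1)) = Mul(Add(Rational(-1, 147), T), Pow(Add(T, Mul(Rational(1, 2), Pow(T, -1))), -1)) = Mul(Pow(Add(T, Mul(Rational(1, 2), Pow(T, -1))), -1), Add(Rational(-1, 147), T)))
Mul(Add(-30739, 24718), Add(-47350, Function('w')(Mul(-1, 60)))) = Mul(Add(-30739, 24718), Add(-47350, Mul(Rational(2, 147), Mul(-1, 60), Pow(Add(1, Mul(2, Pow(Mul(-1, 60), 2))), -1), Add(-1, Mul(147, Mul(-1, 60)))))) = Mul(-6021, Add(-47350, Mul(Rational(2, 147), -60, Pow(Add(1, Mul(2, Pow(-60, 2))), -1), Add(-1, Mul(147, -60))))) = Mul(-6021, Add(-47350, Mul(Rational(2, 147), -60, Pow(Add(1, Mul(2, 3600)), -1), Add(-1, -8820)))) = Mul(-6021, Add(-47350, Mul(Rational(2, 147), -60, Pow(Add(1, 7200), -1), -8821))) = Mul(-6021, Add(-47350, Mul(Rational(2, 147), -60, Pow(7201, -1), -8821))) = Mul(-6021, Add(-47350, Mul(Rational(2, 147), -60, Rational(1, 7201), -8821))) = Mul(-6021, Add(-47350, Rational(352840, 352849))) = Mul(-6021, Rational(-16707047310, 352849)) = Rational(100593131853510, 352849)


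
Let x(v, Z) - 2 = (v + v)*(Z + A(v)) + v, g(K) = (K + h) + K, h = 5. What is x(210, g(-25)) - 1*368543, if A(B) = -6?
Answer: -389751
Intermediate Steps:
g(K) = 5 + 2*K (g(K) = (K + 5) + K = (5 + K) + K = 5 + 2*K)
x(v, Z) = 2 + v + 2*v*(-6 + Z) (x(v, Z) = 2 + ((v + v)*(Z - 6) + v) = 2 + ((2*v)*(-6 + Z) + v) = 2 + (2*v*(-6 + Z) + v) = 2 + (v + 2*v*(-6 + Z)) = 2 + v + 2*v*(-6 + Z))
x(210, g(-25)) - 1*368543 = (2 - 11*210 + 2*(5 + 2*(-25))*210) - 1*368543 = (2 - 2310 + 2*(5 - 50)*210) - 368543 = (2 - 2310 + 2*(-45)*210) - 368543 = (2 - 2310 - 18900) - 368543 = -21208 - 368543 = -389751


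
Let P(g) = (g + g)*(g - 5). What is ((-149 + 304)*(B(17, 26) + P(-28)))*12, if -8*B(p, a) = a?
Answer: 3431235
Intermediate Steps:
B(p, a) = -a/8
P(g) = 2*g*(-5 + g) (P(g) = (2*g)*(-5 + g) = 2*g*(-5 + g))
((-149 + 304)*(B(17, 26) + P(-28)))*12 = ((-149 + 304)*(-1/8*26 + 2*(-28)*(-5 - 28)))*12 = (155*(-13/4 + 2*(-28)*(-33)))*12 = (155*(-13/4 + 1848))*12 = (155*(7379/4))*12 = (1143745/4)*12 = 3431235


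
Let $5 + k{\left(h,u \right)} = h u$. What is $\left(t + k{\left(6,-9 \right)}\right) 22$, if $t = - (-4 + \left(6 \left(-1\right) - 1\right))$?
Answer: $-1056$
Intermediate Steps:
$k{\left(h,u \right)} = -5 + h u$
$t = 11$ ($t = - (-4 - 7) = \left(-1\right) \left(-11\right) = 11$)
$\left(t + k{\left(6,-9 \right)}\right) 22 = \left(11 + \left(-5 + 6 \left(-9\right)\right)\right) 22 = \left(11 - 59\right) 22 = \left(-48\right) 22 = -1056$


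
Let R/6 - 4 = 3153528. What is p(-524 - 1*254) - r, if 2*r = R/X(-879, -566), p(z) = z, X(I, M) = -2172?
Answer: 647565/181 ≈ 3577.7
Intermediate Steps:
R = 18921192 (R = 24 + 6*3153528 = 24 + 18921168 = 18921192)
r = -788383/181 (r = (18921192/(-2172))/2 = (18921192*(-1/2172))/2 = (½)*(-1576766/181) = -788383/181 ≈ -4355.7)
p(-524 - 1*254) - r = (-524 - 1*254) - 1*(-788383/181) = (-524 - 254) + 788383/181 = -778 + 788383/181 = 647565/181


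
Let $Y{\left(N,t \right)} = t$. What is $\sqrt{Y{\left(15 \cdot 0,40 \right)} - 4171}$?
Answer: $9 i \sqrt{51} \approx 64.273 i$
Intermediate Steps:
$\sqrt{Y{\left(15 \cdot 0,40 \right)} - 4171} = \sqrt{40 - 4171} = \sqrt{-4131} = 9 i \sqrt{51}$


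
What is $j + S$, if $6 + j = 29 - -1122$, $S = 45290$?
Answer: $46435$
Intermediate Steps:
$j = 1145$ ($j = -6 + \left(29 - -1122\right) = -6 + \left(29 + 1122\right) = -6 + 1151 = 1145$)
$j + S = 1145 + 45290 = 46435$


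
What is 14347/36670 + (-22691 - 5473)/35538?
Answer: -87151699/217196410 ≈ -0.40126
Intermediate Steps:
14347/36670 + (-22691 - 5473)/35538 = 14347*(1/36670) - 28164*1/35538 = 14347/36670 - 4694/5923 = -87151699/217196410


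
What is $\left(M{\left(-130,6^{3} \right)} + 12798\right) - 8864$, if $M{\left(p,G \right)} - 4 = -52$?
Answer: $3886$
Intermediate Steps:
$M{\left(p,G \right)} = -48$ ($M{\left(p,G \right)} = 4 - 52 = -48$)
$\left(M{\left(-130,6^{3} \right)} + 12798\right) - 8864 = \left(-48 + 12798\right) - 8864 = 12750 - 8864 = 3886$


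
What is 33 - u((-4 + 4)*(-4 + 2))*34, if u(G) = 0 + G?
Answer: 33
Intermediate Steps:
u(G) = G
33 - u((-4 + 4)*(-4 + 2))*34 = 33 - (-4 + 4)*(-4 + 2)*34 = 33 - 0*(-2)*34 = 33 - 1*0*34 = 33 + 0*34 = 33 + 0 = 33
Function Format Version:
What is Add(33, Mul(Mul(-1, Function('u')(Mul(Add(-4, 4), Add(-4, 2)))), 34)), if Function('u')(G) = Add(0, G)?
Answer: 33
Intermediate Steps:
Function('u')(G) = G
Add(33, Mul(Mul(-1, Function('u')(Mul(Add(-4, 4), Add(-4, 2)))), 34)) = Add(33, Mul(Mul(-1, Mul(Add(-4, 4), Add(-4, 2))), 34)) = Add(33, Mul(Mul(-1, Mul(0, -2)), 34)) = Add(33, Mul(Mul(-1, 0), 34)) = Add(33, Mul(0, 34)) = Add(33, 0) = 33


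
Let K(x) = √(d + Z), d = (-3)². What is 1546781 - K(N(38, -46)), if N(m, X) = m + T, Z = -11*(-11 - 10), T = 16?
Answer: 1546781 - 4*√15 ≈ 1.5468e+6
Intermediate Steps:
d = 9
Z = 231 (Z = -11*(-21) = 231)
N(m, X) = 16 + m (N(m, X) = m + 16 = 16 + m)
K(x) = 4*√15 (K(x) = √(9 + 231) = √240 = 4*√15)
1546781 - K(N(38, -46)) = 1546781 - 4*√15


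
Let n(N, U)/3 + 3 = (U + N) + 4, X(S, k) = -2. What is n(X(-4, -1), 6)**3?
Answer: 3375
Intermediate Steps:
n(N, U) = 3 + 3*N + 3*U (n(N, U) = -9 + 3*((U + N) + 4) = -9 + 3*((N + U) + 4) = -9 + 3*(4 + N + U) = -9 + (12 + 3*N + 3*U) = 3 + 3*N + 3*U)
n(X(-4, -1), 6)**3 = (3 + 3*(-2) + 3*6)**3 = (3 - 6 + 18)**3 = 15**3 = 3375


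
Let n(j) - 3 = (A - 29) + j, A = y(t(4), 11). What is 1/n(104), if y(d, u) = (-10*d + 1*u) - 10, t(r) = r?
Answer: 1/39 ≈ 0.025641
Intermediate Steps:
y(d, u) = -10 + u - 10*d (y(d, u) = (-10*d + u) - 10 = (u - 10*d) - 10 = -10 + u - 10*d)
A = -39 (A = -10 + 11 - 10*4 = -10 + 11 - 40 = -39)
n(j) = -65 + j (n(j) = 3 + ((-39 - 29) + j) = 3 + (-68 + j) = -65 + j)
1/n(104) = 1/(-65 + 104) = 1/39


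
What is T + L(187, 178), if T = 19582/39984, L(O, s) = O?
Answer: 3748295/19992 ≈ 187.49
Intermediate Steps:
T = 9791/19992 (T = 19582*(1/39984) = 9791/19992 ≈ 0.48975)
T + L(187, 178) = 9791/19992 + 187 = 3748295/19992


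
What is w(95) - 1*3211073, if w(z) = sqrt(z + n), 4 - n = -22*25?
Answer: -3211073 + sqrt(649) ≈ -3.2110e+6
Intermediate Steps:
n = 554 (n = 4 - (-22)*25 = 4 - 1*(-550) = 4 + 550 = 554)
w(z) = sqrt(554 + z) (w(z) = sqrt(z + 554) = sqrt(554 + z))
w(95) - 1*3211073 = sqrt(554 + 95) - 1*3211073 = sqrt(649) - 3211073 = -3211073 + sqrt(649)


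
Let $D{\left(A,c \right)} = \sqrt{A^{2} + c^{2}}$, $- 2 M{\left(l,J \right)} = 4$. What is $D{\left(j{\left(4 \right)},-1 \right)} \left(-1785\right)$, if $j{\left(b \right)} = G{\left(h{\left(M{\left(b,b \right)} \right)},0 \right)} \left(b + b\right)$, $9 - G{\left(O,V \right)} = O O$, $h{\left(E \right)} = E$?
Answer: $- 1785 \sqrt{1601} \approx -71422.0$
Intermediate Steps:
$M{\left(l,J \right)} = -2$ ($M{\left(l,J \right)} = \left(- \frac{1}{2}\right) 4 = -2$)
$G{\left(O,V \right)} = 9 - O^{2}$ ($G{\left(O,V \right)} = 9 - O O = 9 - O^{2}$)
$j{\left(b \right)} = 10 b$ ($j{\left(b \right)} = \left(9 - \left(-2\right)^{2}\right) \left(b + b\right) = \left(9 - 4\right) 2 b = 5 \cdot 2 b = 10 b$)
$D{\left(j{\left(4 \right)},-1 \right)} \left(-1785\right) = \sqrt{\left(10 \cdot 4\right)^{2} + \left(-1\right)^{2}} \left(-1785\right) = \sqrt{40^{2} + 1} \left(-1785\right) = \sqrt{1600 + 1} \left(-1785\right) = \sqrt{1601} \left(-1785\right) = - 1785 \sqrt{1601}$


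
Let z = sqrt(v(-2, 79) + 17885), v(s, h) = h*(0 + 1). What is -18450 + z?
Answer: -18450 + 6*sqrt(499) ≈ -18316.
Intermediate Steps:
v(s, h) = h (v(s, h) = h*1 = h)
z = 6*sqrt(499) (z = sqrt(79 + 17885) = sqrt(17964) = 6*sqrt(499) ≈ 134.03)
-18450 + z = -18450 + 6*sqrt(499)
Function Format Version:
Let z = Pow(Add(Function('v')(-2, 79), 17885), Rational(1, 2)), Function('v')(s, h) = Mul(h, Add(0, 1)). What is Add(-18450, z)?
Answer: Add(-18450, Mul(6, Pow(499, Rational(1, 2)))) ≈ -18316.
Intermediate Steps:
Function('v')(s, h) = h (Function('v')(s, h) = Mul(h, 1) = h)
z = Mul(6, Pow(499, Rational(1, 2))) (z = Pow(Add(79, 17885), Rational(1, 2)) = Pow(17964, Rational(1, 2)) = Mul(6, Pow(499, Rational(1, 2))) ≈ 134.03)
Add(-18450, z) = Add(-18450, Mul(6, Pow(499, Rational(1, 2))))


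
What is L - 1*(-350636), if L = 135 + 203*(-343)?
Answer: 281142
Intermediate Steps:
L = -69494 (L = 135 - 69629 = -69494)
L - 1*(-350636) = -69494 - 1*(-350636) = -69494 + 350636 = 281142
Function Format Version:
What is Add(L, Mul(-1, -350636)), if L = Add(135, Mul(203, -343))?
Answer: 281142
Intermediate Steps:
L = -69494 (L = Add(135, -69629) = -69494)
Add(L, Mul(-1, -350636)) = Add(-69494, Mul(-1, -350636)) = Add(-69494, 350636) = 281142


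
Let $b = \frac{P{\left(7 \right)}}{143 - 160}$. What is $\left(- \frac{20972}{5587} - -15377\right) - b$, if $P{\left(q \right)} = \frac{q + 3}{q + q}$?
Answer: $\frac{10220976848}{664853} \approx 15373.0$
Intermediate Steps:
$P{\left(q \right)} = \frac{3 + q}{2 q}$
$b = - \frac{5}{119}$ ($b = \frac{\frac{1}{2} \cdot \frac{1}{7} \left(3 + 7\right)}{143 - 160} = \frac{\frac{1}{2} \cdot \frac{1}{7} \cdot 10}{-17} = \left(- \frac{1}{17}\right) \frac{5}{7} = - \frac{5}{119} \approx -0.042017$)
$\left(- \frac{20972}{5587} - -15377\right) - b = \left(- \frac{20972}{5587} - -15377\right) - - \frac{5}{119} = \left(\left(-20972\right) \frac{1}{5587} + 15377\right) + \frac{5}{119} = \left(- \frac{20972}{5587} + 15377\right) + \frac{5}{119} = \frac{85890327}{5587} + \frac{5}{119} = \frac{10220976848}{664853}$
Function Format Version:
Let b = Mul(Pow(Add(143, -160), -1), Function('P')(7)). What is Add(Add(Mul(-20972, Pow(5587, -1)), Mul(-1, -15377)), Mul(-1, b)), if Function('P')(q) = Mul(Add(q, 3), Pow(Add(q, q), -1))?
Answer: Rational(10220976848, 664853) ≈ 15373.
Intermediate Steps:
Function('P')(q) = Mul(Rational(1, 2), Pow(q, -1), Add(3, q)) (Function('P')(q) = Mul(Add(3, q), Pow(Mul(2, q), -1)) = Mul(Add(3, q), Mul(Rational(1, 2), Pow(q, -1))) = Mul(Rational(1, 2), Pow(q, -1), Add(3, q)))
b = Rational(-5, 119) (b = Mul(Pow(Add(143, -160), -1), Mul(Rational(1, 2), Pow(7, -1), Add(3, 7))) = Mul(Pow(-17, -1), Mul(Rational(1, 2), Rational(1, 7), 10)) = Mul(Rational(-1, 17), Rational(5, 7)) = Rational(-5, 119) ≈ -0.042017)
Add(Add(Mul(-20972, Pow(5587, -1)), Mul(-1, -15377)), Mul(-1, b)) = Add(Add(Mul(-20972, Pow(5587, -1)), Mul(-1, -15377)), Mul(-1, Rational(-5, 119))) = Add(Add(Mul(-20972, Rational(1, 5587)), 15377), Rational(5, 119)) = Add(Add(Rational(-20972, 5587), 15377), Rational(5, 119)) = Add(Rational(85890327, 5587), Rational(5, 119)) = Rational(10220976848, 664853)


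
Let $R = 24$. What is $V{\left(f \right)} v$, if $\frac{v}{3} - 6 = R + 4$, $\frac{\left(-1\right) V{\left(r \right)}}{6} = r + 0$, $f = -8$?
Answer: $4896$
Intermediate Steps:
$V{\left(r \right)} = - 6 r$ ($V{\left(r \right)} = - 6 \left(r + 0\right) = - 6 r$)
$v = 102$ ($v = 18 + 3 \left(24 + 4\right) = 18 + 3 \cdot 28 = 18 + 84 = 102$)
$V{\left(f \right)} v = \left(-6\right) \left(-8\right) 102 = 48 \cdot 102 = 4896$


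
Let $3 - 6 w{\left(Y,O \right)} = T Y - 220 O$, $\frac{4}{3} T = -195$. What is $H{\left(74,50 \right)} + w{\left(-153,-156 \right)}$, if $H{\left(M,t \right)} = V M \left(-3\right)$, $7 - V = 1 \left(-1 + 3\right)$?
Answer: $- \frac{84471}{8} \approx -10559.0$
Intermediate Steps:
$T = - \frac{585}{4}$ ($T = \frac{3}{4} \left(-195\right) = - \frac{585}{4} \approx -146.25$)
$V = 5$ ($V = 7 - 1 \left(-1 + 3\right) = 7 - 1 \cdot 2 = 7 - 2 = 5$)
$w{\left(Y,O \right)} = \frac{1}{2} + \frac{110 O}{3} + \frac{195 Y}{8}$ ($w{\left(Y,O \right)} = \frac{1}{2} - \frac{- \frac{585 Y}{4} - 220 O}{6} = \frac{1}{2} - \frac{- 220 O - \frac{585 Y}{4}}{6} = \frac{1}{2} + \left(\frac{110 O}{3} + \frac{195 Y}{8}\right) = \frac{1}{2} + \frac{110 O}{3} + \frac{195 Y}{8}$)
$H{\left(M,t \right)} = - 15 M$ ($H{\left(M,t \right)} = 5 M \left(-3\right) = - 15 M$)
$H{\left(74,50 \right)} + w{\left(-153,-156 \right)} = \left(-15\right) 74 + \left(\frac{1}{2} + \frac{110}{3} \left(-156\right) + \frac{195}{8} \left(-153\right)\right) = -1110 - \frac{75591}{8} = - \frac{84471}{8}$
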